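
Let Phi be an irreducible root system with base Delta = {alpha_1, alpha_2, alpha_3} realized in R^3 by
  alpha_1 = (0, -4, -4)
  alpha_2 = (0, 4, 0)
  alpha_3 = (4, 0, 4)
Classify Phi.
Compute the Cartan integers a_ij = 2(alpha_i, alpha_j)/(alpha_j, alpha_j); the resulting 3x3 Cartan matrix is
[[2, -2, -1], [-1, 2, 0], [-1, 0, 2]].
The roots have two lengths (squared-length ratio 2:1); the short ones are alpha_{2}. The associated Dynkin diagram is a chain of 3 nodes with a double edge at one end; the terminal node there is the unique short simple root (B_3), so the type is B_3 (the algebra so(7)).

B3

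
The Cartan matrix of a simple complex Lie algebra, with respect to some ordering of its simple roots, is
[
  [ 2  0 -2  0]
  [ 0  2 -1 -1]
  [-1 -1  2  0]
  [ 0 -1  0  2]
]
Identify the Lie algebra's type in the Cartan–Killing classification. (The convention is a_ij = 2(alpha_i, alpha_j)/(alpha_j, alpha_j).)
The matrix has rank 4 with 2's on the diagonal. Reading the off-diagonal entries as Dynkin edges (a single edge where a_ij = a_ji = -1; a double or triple edge where a_ij * a_ji = 2 or 3), the diagram is a chain of 4 nodes with a double edge at one end; the terminal node there is the unique long simple root (C_4). One simple-root ordering that puts it in standard form is (alpha_4, alpha_2, alpha_3, alpha_1). So the algebra is type C_4, i.e. sp(8).

C_4 (sp(8))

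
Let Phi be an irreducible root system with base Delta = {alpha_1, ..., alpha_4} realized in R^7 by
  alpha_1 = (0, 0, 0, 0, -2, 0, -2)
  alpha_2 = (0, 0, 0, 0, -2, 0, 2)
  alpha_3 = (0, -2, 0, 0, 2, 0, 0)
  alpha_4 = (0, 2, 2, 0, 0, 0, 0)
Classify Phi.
Compute the Cartan integers a_ij = 2(alpha_i, alpha_j)/(alpha_j, alpha_j); the resulting 4x4 Cartan matrix is
[[2, 0, -1, 0], [0, 2, -1, 0], [-1, -1, 2, -1], [0, 0, -1, 2]].
All simple roots have the same length, so the diagram is simply laced. The associated Dynkin diagram is a chain of 2 nodes with a fork of two nodes at one end (D_4), so the type is D_4 (the algebra so(8)).

D4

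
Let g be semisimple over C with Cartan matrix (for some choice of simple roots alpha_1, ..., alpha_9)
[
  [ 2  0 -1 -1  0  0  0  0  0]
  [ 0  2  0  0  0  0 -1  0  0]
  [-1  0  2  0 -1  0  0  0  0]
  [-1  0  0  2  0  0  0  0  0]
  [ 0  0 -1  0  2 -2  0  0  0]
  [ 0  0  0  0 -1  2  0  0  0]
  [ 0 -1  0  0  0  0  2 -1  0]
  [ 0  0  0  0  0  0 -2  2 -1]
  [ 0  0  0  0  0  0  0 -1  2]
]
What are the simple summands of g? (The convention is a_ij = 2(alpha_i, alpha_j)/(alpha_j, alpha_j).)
The diagram associated to this matrix has two connected components: the simple roots {alpha_1, alpha_3, alpha_4, alpha_5, alpha_6} form a chain of 5 nodes with a double edge at one end; the terminal node there is the unique short simple root (B_5), and {alpha_2, alpha_7, alpha_8, alpha_9} form a chain of 4 nodes with a double edge between the middle two (F_4). A semisimple Lie algebra decomposes uniquely as the direct sum of simple ideals, one per connected component of its Dynkin diagram, so g ≅ B_5 ⊕ F_4 (dimension 55 + 52 = 107).

B5 ⊕ F4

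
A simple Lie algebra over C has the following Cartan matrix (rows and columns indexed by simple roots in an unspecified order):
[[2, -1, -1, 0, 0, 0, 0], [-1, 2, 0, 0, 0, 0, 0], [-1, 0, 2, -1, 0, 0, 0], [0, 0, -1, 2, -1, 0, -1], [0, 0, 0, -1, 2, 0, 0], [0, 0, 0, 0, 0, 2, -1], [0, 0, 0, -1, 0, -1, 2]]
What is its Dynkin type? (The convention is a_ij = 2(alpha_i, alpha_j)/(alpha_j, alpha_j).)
The matrix has rank 7 with 2's on the diagonal. Reading the off-diagonal entries as Dynkin edges (a single edge where a_ij = a_ji = -1; a double or triple edge where a_ij * a_ji = 2 or 3), the diagram is a chain of 6 nodes with one extra node attached to the third node from one end (E_7). One simple-root ordering that puts it in standard form is (alpha_6, alpha_5, alpha_7, alpha_4, alpha_3, alpha_1, alpha_2). So the algebra is type E_7.

E_7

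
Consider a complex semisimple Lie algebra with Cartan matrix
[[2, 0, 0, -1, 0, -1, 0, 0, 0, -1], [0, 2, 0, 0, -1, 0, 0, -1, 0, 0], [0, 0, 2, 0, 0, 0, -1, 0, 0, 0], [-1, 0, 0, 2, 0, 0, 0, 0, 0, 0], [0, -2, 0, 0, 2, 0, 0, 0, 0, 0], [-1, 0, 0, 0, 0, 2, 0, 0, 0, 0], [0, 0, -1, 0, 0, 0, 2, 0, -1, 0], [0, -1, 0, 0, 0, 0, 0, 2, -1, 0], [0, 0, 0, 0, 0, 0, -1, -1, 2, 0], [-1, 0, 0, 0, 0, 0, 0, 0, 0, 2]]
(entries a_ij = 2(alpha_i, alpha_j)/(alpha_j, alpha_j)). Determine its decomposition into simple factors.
C_6 + D_4

The diagram associated to this matrix has two connected components: the simple roots {alpha_2, alpha_3, alpha_5, alpha_7, alpha_8, alpha_9} form a chain of 6 nodes with a double edge at one end; the terminal node there is the unique long simple root (C_6), and {alpha_1, alpha_4, alpha_6, alpha_10} form a chain of 2 nodes with a fork of two nodes at one end (D_4). A semisimple Lie algebra decomposes uniquely as the direct sum of simple ideals, one per connected component of its Dynkin diagram, so g ≅ C_6 ⊕ D_4 (dimension 78 + 28 = 106).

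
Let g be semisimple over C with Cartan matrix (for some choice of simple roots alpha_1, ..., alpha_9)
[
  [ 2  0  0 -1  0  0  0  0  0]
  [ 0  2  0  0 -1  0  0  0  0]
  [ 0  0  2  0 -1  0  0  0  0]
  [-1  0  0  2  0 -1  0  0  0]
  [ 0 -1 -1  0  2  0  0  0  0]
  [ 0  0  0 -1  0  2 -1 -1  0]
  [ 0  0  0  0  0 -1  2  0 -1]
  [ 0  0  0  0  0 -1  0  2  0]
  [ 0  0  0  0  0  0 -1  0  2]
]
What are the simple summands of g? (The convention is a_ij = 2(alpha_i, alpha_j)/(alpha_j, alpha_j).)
The diagram associated to this matrix has two connected components: the simple roots {alpha_2, alpha_3, alpha_5} form a chain of 3 nodes with single edges (A_3), and {alpha_1, alpha_4, alpha_6, alpha_7, alpha_8, alpha_9} form a chain of 5 nodes with one extra node attached to the third node from one end (E_6). A semisimple Lie algebra decomposes uniquely as the direct sum of simple ideals, one per connected component of its Dynkin diagram, so g ≅ A_3 ⊕ E_6 (dimension 15 + 78 = 93).

A_3 + E_6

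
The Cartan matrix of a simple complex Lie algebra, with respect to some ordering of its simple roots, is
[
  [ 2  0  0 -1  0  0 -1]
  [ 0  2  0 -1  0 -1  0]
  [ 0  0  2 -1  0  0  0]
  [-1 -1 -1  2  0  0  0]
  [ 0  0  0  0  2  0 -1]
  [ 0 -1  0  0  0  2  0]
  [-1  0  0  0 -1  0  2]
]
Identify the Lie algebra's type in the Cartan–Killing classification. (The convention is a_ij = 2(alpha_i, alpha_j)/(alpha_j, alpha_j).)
E_7

The matrix has rank 7 with 2's on the diagonal. Reading the off-diagonal entries as Dynkin edges (a single edge where a_ij = a_ji = -1; a double or triple edge where a_ij * a_ji = 2 or 3), the diagram is a chain of 6 nodes with one extra node attached to the third node from one end (E_7). One simple-root ordering that puts it in standard form is (alpha_6, alpha_3, alpha_2, alpha_4, alpha_1, alpha_7, alpha_5). So the algebra is type E_7.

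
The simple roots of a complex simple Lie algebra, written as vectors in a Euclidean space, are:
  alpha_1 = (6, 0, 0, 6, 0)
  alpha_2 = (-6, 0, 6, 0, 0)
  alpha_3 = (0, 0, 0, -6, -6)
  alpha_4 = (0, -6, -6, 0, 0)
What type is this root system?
A_4

Compute the Cartan integers a_ij = 2(alpha_i, alpha_j)/(alpha_j, alpha_j); the resulting 4x4 Cartan matrix is
[[2, -1, -1, 0], [-1, 2, 0, -1], [-1, 0, 2, 0], [0, -1, 0, 2]].
All simple roots have the same length, so the diagram is simply laced. The associated Dynkin diagram is a chain of 4 nodes with single edges (A_4), so the type is A_4 (the algebra sl(5)).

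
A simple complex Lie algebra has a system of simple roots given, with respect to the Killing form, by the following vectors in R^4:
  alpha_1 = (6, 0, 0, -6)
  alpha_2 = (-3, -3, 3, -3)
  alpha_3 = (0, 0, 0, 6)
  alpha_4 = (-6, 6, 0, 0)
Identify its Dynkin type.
Compute the Cartan integers a_ij = 2(alpha_i, alpha_j)/(alpha_j, alpha_j); the resulting 4x4 Cartan matrix is
[[2, 0, -2, -1], [0, 2, -1, 0], [-1, -1, 2, 0], [-1, 0, 0, 2]].
The roots have two lengths (squared-length ratio 2:1); the short ones are alpha_{2,3}. The associated Dynkin diagram is a chain of 4 nodes with a double edge between the middle two (F_4), so the type is F_4.

F4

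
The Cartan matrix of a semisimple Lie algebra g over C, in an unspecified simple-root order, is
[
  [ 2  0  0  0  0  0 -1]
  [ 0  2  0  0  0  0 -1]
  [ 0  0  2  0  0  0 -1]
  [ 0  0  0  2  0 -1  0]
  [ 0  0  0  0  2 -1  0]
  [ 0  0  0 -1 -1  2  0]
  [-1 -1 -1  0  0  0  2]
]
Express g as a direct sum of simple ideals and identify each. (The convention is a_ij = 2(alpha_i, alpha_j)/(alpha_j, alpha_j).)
The diagram associated to this matrix has two connected components: the simple roots {alpha_4, alpha_5, alpha_6} form a chain of 3 nodes with single edges (A_3), and {alpha_1, alpha_2, alpha_3, alpha_7} form a chain of 2 nodes with a fork of two nodes at one end (D_4). A semisimple Lie algebra decomposes uniquely as the direct sum of simple ideals, one per connected component of its Dynkin diagram, so g ≅ A_3 ⊕ D_4 (dimension 15 + 28 = 43).

A_3 (sl(4)) ⊕ D_4 (so(8))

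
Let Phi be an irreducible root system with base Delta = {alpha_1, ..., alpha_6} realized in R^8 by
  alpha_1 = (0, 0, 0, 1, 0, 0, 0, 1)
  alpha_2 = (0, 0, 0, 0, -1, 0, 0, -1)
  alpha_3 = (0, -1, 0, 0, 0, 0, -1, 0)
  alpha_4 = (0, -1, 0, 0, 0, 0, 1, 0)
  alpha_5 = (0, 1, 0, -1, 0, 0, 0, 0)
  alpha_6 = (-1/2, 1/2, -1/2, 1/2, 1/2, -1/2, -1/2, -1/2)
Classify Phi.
E_6

Compute the Cartan integers a_ij = 2(alpha_i, alpha_j)/(alpha_j, alpha_j); the resulting 6x6 Cartan matrix is
[[2, -1, 0, 0, -1, 0], [-1, 2, 0, 0, 0, 0], [0, 0, 2, 0, -1, 0], [0, 0, 0, 2, -1, -1], [-1, 0, -1, -1, 2, 0], [0, 0, 0, -1, 0, 2]].
All simple roots have the same length, so the diagram is simply laced. The associated Dynkin diagram is a chain of 5 nodes with one extra node attached to the third node from one end (E_6), so the type is E_6.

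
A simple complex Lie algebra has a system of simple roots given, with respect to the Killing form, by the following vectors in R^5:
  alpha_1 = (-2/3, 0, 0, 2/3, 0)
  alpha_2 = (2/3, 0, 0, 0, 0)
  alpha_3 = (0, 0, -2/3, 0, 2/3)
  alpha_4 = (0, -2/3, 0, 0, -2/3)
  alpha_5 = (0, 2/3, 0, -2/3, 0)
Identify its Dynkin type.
B5

Compute the Cartan integers a_ij = 2(alpha_i, alpha_j)/(alpha_j, alpha_j); the resulting 5x5 Cartan matrix is
[[2, -2, 0, 0, -1], [-1, 2, 0, 0, 0], [0, 0, 2, -1, 0], [0, 0, -1, 2, -1], [-1, 0, 0, -1, 2]].
The roots have two lengths (squared-length ratio 2:1); the short ones are alpha_{2}. The associated Dynkin diagram is a chain of 5 nodes with a double edge at one end; the terminal node there is the unique short simple root (B_5), so the type is B_5 (the algebra so(11)).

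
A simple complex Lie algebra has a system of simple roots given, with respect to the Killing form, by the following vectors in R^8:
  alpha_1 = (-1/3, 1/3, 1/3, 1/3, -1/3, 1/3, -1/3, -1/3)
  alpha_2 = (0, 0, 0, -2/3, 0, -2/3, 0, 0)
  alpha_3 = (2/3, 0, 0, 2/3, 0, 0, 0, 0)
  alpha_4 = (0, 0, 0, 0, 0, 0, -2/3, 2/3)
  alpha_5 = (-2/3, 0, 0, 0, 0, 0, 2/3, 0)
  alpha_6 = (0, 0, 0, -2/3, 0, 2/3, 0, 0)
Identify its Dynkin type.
Compute the Cartan integers a_ij = 2(alpha_i, alpha_j)/(alpha_j, alpha_j); the resulting 6x6 Cartan matrix is
[[2, -1, 0, 0, 0, 0], [-1, 2, -1, 0, 0, 0], [0, -1, 2, 0, -1, -1], [0, 0, 0, 2, -1, 0], [0, 0, -1, -1, 2, 0], [0, 0, -1, 0, 0, 2]].
All simple roots have the same length, so the diagram is simply laced. The associated Dynkin diagram is a chain of 5 nodes with one extra node attached to the third node from one end (E_6), so the type is E_6.

E6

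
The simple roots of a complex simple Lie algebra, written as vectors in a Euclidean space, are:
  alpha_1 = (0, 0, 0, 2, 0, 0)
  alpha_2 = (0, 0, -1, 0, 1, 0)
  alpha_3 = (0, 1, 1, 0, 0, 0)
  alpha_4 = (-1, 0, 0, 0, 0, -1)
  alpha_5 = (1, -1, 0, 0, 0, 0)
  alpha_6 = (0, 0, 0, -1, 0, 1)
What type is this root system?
Compute the Cartan integers a_ij = 2(alpha_i, alpha_j)/(alpha_j, alpha_j); the resulting 6x6 Cartan matrix is
[[2, 0, 0, 0, 0, -2], [0, 2, -1, 0, 0, 0], [0, -1, 2, 0, -1, 0], [0, 0, 0, 2, -1, -1], [0, 0, -1, -1, 2, 0], [-1, 0, 0, -1, 0, 2]].
The roots have two lengths (squared-length ratio 2:1); the short ones are alpha_{2,3,4,5,6}. The associated Dynkin diagram is a chain of 6 nodes with a double edge at one end; the terminal node there is the unique long simple root (C_6), so the type is C_6 (the algebra sp(12)).

C6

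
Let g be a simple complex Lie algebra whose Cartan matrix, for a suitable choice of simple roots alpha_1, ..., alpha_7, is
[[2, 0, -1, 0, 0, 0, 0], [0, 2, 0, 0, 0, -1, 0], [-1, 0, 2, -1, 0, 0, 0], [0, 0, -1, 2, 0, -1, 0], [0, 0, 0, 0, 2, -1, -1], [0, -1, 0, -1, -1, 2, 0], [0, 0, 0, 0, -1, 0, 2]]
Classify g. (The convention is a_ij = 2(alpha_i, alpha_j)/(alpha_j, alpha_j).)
E7

The matrix has rank 7 with 2's on the diagonal. Reading the off-diagonal entries as Dynkin edges (a single edge where a_ij = a_ji = -1; a double or triple edge where a_ij * a_ji = 2 or 3), the diagram is a chain of 6 nodes with one extra node attached to the third node from one end (E_7). One simple-root ordering that puts it in standard form is (alpha_7, alpha_2, alpha_5, alpha_6, alpha_4, alpha_3, alpha_1). So the algebra is type E_7.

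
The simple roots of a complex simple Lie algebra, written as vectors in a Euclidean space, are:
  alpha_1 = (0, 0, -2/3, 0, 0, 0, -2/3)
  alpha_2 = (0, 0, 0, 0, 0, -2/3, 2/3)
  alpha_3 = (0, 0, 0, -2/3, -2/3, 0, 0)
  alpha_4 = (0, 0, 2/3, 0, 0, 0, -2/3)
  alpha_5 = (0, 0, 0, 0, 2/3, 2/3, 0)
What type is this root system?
D_5 (so(10))

Compute the Cartan integers a_ij = 2(alpha_i, alpha_j)/(alpha_j, alpha_j); the resulting 5x5 Cartan matrix is
[[2, -1, 0, 0, 0], [-1, 2, 0, -1, -1], [0, 0, 2, 0, -1], [0, -1, 0, 2, 0], [0, -1, -1, 0, 2]].
All simple roots have the same length, so the diagram is simply laced. The associated Dynkin diagram is a chain of 3 nodes with a fork of two nodes at one end (D_5), so the type is D_5 (the algebra so(10)).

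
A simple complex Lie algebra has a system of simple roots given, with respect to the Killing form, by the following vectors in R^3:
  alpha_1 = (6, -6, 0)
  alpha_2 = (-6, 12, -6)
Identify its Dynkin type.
Compute the Cartan integers a_ij = 2(alpha_i, alpha_j)/(alpha_j, alpha_j); the resulting 2x2 Cartan matrix is
[[2, -1], [-3, 2]].
The roots have two lengths (squared-length ratio 3:1); the short ones are alpha_{1}. The associated Dynkin diagram is two nodes joined by a triple edge (G_2), so the type is G_2.

G_2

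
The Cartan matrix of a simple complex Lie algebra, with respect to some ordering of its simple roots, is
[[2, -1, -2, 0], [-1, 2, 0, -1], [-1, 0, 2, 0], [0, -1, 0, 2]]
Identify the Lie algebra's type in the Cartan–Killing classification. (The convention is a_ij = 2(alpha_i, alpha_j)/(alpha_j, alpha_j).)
The matrix has rank 4 with 2's on the diagonal. Reading the off-diagonal entries as Dynkin edges (a single edge where a_ij = a_ji = -1; a double or triple edge where a_ij * a_ji = 2 or 3), the diagram is a chain of 4 nodes with a double edge at one end; the terminal node there is the unique short simple root (B_4). One simple-root ordering that puts it in standard form is (alpha_4, alpha_2, alpha_1, alpha_3). So the algebra is type B_4, i.e. so(9).

type B_4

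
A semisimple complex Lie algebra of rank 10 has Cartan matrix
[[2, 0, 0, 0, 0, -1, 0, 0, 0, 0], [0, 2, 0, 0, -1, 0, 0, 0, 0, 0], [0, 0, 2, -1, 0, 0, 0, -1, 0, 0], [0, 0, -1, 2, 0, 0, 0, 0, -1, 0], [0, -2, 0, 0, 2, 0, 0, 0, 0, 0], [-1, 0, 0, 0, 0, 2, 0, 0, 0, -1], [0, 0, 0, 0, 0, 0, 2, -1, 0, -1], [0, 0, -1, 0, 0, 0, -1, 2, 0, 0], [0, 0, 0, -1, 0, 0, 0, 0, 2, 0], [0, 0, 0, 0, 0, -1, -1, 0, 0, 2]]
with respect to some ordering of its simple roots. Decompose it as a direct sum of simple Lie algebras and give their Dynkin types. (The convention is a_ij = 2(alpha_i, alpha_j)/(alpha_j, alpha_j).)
A_8 ⊕ B_2

The diagram associated to this matrix has two connected components: the simple roots {alpha_1, alpha_3, alpha_4, alpha_6, alpha_7, alpha_8, alpha_9, alpha_10} form a chain of 8 nodes with single edges (A_8), and {alpha_2, alpha_5} form a chain of 2 nodes with a double edge at one end; the terminal node there is the unique short simple root (B_2). A semisimple Lie algebra decomposes uniquely as the direct sum of simple ideals, one per connected component of its Dynkin diagram, so g ≅ A_8 ⊕ B_2 (dimension 80 + 10 = 90).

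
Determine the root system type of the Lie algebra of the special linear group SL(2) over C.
A1

This is sl(2), which has dimension 2^2 - 1 = 3 and rank 2 - 1 = 1 (a Cartan subalgebra is the diagonal traceless matrices). In the classification of classical Lie algebras, the special linear algebra sl(n+1) has type A_n; here n = 1, so the Dynkin diagram is a chain of 1 nodes with single edges (A_1). Hence the type is A_1.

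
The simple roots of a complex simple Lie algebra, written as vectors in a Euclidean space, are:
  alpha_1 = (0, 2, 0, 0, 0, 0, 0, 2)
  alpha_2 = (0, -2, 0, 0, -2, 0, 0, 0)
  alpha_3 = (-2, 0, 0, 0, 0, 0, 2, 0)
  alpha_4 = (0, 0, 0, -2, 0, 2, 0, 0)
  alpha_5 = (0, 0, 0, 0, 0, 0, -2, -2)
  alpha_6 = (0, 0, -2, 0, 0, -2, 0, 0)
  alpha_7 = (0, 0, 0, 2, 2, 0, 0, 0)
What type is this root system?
Compute the Cartan integers a_ij = 2(alpha_i, alpha_j)/(alpha_j, alpha_j); the resulting 7x7 Cartan matrix is
[[2, -1, 0, 0, -1, 0, 0], [-1, 2, 0, 0, 0, 0, -1], [0, 0, 2, 0, -1, 0, 0], [0, 0, 0, 2, 0, -1, -1], [-1, 0, -1, 0, 2, 0, 0], [0, 0, 0, -1, 0, 2, 0], [0, -1, 0, -1, 0, 0, 2]].
All simple roots have the same length, so the diagram is simply laced. The associated Dynkin diagram is a chain of 7 nodes with single edges (A_7), so the type is A_7 (the algebra sl(8)).

A_7 (sl(8))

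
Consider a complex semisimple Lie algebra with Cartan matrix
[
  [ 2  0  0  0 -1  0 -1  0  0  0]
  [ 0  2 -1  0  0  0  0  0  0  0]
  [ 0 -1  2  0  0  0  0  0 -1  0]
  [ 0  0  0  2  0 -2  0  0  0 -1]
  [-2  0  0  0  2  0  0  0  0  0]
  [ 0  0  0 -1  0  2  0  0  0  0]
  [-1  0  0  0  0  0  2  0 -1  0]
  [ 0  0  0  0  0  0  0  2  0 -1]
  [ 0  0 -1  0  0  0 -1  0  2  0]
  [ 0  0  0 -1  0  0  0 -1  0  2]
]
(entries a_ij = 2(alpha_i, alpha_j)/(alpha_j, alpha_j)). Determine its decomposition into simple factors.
type B_4 ⊕ type C_6

The diagram associated to this matrix has two connected components: the simple roots {alpha_4, alpha_6, alpha_8, alpha_10} form a chain of 4 nodes with a double edge at one end; the terminal node there is the unique short simple root (B_4), and {alpha_1, alpha_2, alpha_3, alpha_5, alpha_7, alpha_9} form a chain of 6 nodes with a double edge at one end; the terminal node there is the unique long simple root (C_6). A semisimple Lie algebra decomposes uniquely as the direct sum of simple ideals, one per connected component of its Dynkin diagram, so g ≅ B_4 ⊕ C_6 (dimension 36 + 78 = 114).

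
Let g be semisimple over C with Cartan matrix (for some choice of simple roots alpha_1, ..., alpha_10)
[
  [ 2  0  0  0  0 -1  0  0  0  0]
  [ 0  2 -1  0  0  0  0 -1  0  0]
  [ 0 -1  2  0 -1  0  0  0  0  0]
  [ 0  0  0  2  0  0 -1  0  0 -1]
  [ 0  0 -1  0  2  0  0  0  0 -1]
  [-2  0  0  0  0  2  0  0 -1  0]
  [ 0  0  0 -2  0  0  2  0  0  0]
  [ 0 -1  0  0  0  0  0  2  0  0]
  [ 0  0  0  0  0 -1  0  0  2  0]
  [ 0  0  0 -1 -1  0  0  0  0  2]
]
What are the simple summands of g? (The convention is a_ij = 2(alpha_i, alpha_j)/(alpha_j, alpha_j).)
The diagram associated to this matrix has two connected components: the simple roots {alpha_1, alpha_6, alpha_9} form a chain of 3 nodes with a double edge at one end; the terminal node there is the unique short simple root (B_3), and {alpha_2, alpha_3, alpha_4, alpha_5, alpha_7, alpha_8, alpha_10} form a chain of 7 nodes with a double edge at one end; the terminal node there is the unique long simple root (C_7). A semisimple Lie algebra decomposes uniquely as the direct sum of simple ideals, one per connected component of its Dynkin diagram, so g ≅ B_3 ⊕ C_7 (dimension 21 + 105 = 126).

B3 ⊕ C7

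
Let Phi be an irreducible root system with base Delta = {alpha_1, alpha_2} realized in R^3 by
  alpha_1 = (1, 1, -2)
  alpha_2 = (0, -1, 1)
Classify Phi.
Compute the Cartan integers a_ij = 2(alpha_i, alpha_j)/(alpha_j, alpha_j); the resulting 2x2 Cartan matrix is
[[2, -3], [-1, 2]].
The roots have two lengths (squared-length ratio 3:1); the short ones are alpha_{2}. The associated Dynkin diagram is two nodes joined by a triple edge (G_2), so the type is G_2.

G_2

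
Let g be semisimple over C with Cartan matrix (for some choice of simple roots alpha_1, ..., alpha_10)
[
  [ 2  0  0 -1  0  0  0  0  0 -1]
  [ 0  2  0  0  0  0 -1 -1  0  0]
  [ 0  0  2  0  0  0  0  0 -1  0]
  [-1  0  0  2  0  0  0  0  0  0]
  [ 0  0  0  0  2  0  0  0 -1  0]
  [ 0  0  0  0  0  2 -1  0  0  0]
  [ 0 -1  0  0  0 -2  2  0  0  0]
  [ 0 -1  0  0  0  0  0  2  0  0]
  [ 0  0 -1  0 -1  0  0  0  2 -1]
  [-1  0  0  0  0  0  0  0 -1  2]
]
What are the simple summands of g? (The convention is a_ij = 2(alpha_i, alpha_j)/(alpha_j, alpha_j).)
B4 ⊕ D6

The diagram associated to this matrix has two connected components: the simple roots {alpha_2, alpha_6, alpha_7, alpha_8} form a chain of 4 nodes with a double edge at one end; the terminal node there is the unique short simple root (B_4), and {alpha_1, alpha_3, alpha_4, alpha_5, alpha_9, alpha_10} form a chain of 4 nodes with a fork of two nodes at one end (D_6). A semisimple Lie algebra decomposes uniquely as the direct sum of simple ideals, one per connected component of its Dynkin diagram, so g ≅ B_4 ⊕ D_6 (dimension 36 + 66 = 102).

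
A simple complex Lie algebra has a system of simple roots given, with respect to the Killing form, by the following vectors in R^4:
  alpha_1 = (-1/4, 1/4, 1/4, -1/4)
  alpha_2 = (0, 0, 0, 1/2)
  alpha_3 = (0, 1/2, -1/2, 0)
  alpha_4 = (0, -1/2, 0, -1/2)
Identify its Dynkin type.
F_4

Compute the Cartan integers a_ij = 2(alpha_i, alpha_j)/(alpha_j, alpha_j); the resulting 4x4 Cartan matrix is
[[2, -1, 0, 0], [-1, 2, 0, -1], [0, 0, 2, -1], [0, -2, -1, 2]].
The roots have two lengths (squared-length ratio 2:1); the short ones are alpha_{1,2}. The associated Dynkin diagram is a chain of 4 nodes with a double edge between the middle two (F_4), so the type is F_4.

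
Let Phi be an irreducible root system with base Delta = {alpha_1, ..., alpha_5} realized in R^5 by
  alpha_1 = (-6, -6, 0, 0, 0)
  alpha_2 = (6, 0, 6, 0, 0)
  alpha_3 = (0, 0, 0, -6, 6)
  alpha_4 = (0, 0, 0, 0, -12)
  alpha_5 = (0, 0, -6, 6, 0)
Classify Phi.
Compute the Cartan integers a_ij = 2(alpha_i, alpha_j)/(alpha_j, alpha_j); the resulting 5x5 Cartan matrix is
[[2, -1, 0, 0, 0], [-1, 2, 0, 0, -1], [0, 0, 2, -1, -1], [0, 0, -2, 2, 0], [0, -1, -1, 0, 2]].
The roots have two lengths (squared-length ratio 2:1); the short ones are alpha_{1,2,3,5}. The associated Dynkin diagram is a chain of 5 nodes with a double edge at one end; the terminal node there is the unique long simple root (C_5), so the type is C_5 (the algebra sp(10)).

C_5 (sp(10))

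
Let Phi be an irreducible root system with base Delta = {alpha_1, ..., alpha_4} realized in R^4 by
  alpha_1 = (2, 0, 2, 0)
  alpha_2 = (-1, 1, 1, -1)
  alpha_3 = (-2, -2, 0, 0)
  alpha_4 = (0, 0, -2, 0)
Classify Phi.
type F_4

Compute the Cartan integers a_ij = 2(alpha_i, alpha_j)/(alpha_j, alpha_j); the resulting 4x4 Cartan matrix is
[[2, 0, -1, -2], [0, 2, 0, -1], [-1, 0, 2, 0], [-1, -1, 0, 2]].
The roots have two lengths (squared-length ratio 2:1); the short ones are alpha_{2,4}. The associated Dynkin diagram is a chain of 4 nodes with a double edge between the middle two (F_4), so the type is F_4.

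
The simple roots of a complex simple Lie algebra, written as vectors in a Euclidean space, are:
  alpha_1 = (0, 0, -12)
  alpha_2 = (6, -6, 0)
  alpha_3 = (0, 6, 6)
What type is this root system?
Compute the Cartan integers a_ij = 2(alpha_i, alpha_j)/(alpha_j, alpha_j); the resulting 3x3 Cartan matrix is
[[2, 0, -2], [0, 2, -1], [-1, -1, 2]].
The roots have two lengths (squared-length ratio 2:1); the short ones are alpha_{2,3}. The associated Dynkin diagram is a chain of 3 nodes with a double edge at one end; the terminal node there is the unique long simple root (C_3), so the type is C_3 (the algebra sp(6)).

C_3 (sp(6))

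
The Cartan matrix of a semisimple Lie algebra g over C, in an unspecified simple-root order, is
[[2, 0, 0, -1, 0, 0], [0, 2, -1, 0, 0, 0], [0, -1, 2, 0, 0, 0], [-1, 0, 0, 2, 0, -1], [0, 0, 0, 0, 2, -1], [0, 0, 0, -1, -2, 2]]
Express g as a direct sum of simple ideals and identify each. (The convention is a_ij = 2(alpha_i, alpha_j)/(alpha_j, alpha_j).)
A_2 (sl(3)) ⊕ B_4 (so(9))

The diagram associated to this matrix has two connected components: the simple roots {alpha_2, alpha_3} form a chain of 2 nodes with single edges (A_2), and {alpha_1, alpha_4, alpha_5, alpha_6} form a chain of 4 nodes with a double edge at one end; the terminal node there is the unique short simple root (B_4). A semisimple Lie algebra decomposes uniquely as the direct sum of simple ideals, one per connected component of its Dynkin diagram, so g ≅ A_2 ⊕ B_4 (dimension 8 + 36 = 44).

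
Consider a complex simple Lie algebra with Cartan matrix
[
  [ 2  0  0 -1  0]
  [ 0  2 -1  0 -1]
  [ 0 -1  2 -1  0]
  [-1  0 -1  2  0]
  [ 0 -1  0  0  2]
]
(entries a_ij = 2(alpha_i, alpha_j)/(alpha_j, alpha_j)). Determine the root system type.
type A_5

The matrix has rank 5 with 2's on the diagonal. Reading the off-diagonal entries as Dynkin edges (a single edge where a_ij = a_ji = -1; a double or triple edge where a_ij * a_ji = 2 or 3), the diagram is a chain of 5 nodes with single edges (A_5). One simple-root ordering that puts it in standard form is (alpha_5, alpha_2, alpha_3, alpha_4, alpha_1). So the algebra is type A_5, i.e. sl(6).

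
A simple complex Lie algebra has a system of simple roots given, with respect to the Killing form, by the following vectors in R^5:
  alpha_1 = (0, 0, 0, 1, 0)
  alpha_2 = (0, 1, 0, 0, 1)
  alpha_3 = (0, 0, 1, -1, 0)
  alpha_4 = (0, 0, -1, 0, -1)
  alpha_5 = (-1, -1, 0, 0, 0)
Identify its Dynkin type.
type B_5

Compute the Cartan integers a_ij = 2(alpha_i, alpha_j)/(alpha_j, alpha_j); the resulting 5x5 Cartan matrix is
[[2, 0, -1, 0, 0], [0, 2, 0, -1, -1], [-2, 0, 2, -1, 0], [0, -1, -1, 2, 0], [0, -1, 0, 0, 2]].
The roots have two lengths (squared-length ratio 2:1); the short ones are alpha_{1}. The associated Dynkin diagram is a chain of 5 nodes with a double edge at one end; the terminal node there is the unique short simple root (B_5), so the type is B_5 (the algebra so(11)).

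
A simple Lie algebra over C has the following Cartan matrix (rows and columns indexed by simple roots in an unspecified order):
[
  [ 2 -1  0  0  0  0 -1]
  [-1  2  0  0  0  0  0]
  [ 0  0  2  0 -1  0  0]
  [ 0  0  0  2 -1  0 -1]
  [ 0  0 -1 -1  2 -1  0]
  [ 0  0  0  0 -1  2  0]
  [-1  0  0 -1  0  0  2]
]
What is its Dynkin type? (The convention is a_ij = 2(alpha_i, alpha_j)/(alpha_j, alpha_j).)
type D_7

The matrix has rank 7 with 2's on the diagonal. Reading the off-diagonal entries as Dynkin edges (a single edge where a_ij = a_ji = -1; a double or triple edge where a_ij * a_ji = 2 or 3), the diagram is a chain of 5 nodes with a fork of two nodes at one end (D_7). One simple-root ordering that puts it in standard form is (alpha_2, alpha_1, alpha_7, alpha_4, alpha_5, alpha_3, alpha_6). So the algebra is type D_7, i.e. so(14).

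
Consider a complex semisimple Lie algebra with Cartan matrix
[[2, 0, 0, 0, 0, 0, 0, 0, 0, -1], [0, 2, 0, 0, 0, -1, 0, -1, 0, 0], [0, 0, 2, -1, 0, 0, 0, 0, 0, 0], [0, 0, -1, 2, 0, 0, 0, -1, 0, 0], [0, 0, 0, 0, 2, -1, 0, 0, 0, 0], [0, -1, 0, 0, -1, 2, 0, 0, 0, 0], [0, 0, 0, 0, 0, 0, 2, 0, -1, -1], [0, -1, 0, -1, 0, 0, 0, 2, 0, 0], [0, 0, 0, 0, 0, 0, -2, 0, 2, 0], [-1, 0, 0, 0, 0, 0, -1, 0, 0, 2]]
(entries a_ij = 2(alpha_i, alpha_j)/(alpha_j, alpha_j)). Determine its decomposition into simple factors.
The diagram associated to this matrix has two connected components: the simple roots {alpha_2, alpha_3, alpha_4, alpha_5, alpha_6, alpha_8} form a chain of 6 nodes with single edges (A_6), and {alpha_1, alpha_7, alpha_9, alpha_10} form a chain of 4 nodes with a double edge at one end; the terminal node there is the unique long simple root (C_4). A semisimple Lie algebra decomposes uniquely as the direct sum of simple ideals, one per connected component of its Dynkin diagram, so g ≅ A_6 ⊕ C_4 (dimension 48 + 36 = 84).

A_6 (sl(7)) + C_4 (sp(8))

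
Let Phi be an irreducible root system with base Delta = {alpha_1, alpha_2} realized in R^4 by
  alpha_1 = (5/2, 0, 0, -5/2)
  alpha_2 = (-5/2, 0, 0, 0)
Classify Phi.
Compute the Cartan integers a_ij = 2(alpha_i, alpha_j)/(alpha_j, alpha_j); the resulting 2x2 Cartan matrix is
[[2, -2], [-1, 2]].
The roots have two lengths (squared-length ratio 2:1); the short ones are alpha_{2}. The associated Dynkin diagram is a chain of 2 nodes with a double edge at one end; the terminal node there is the unique short simple root (B_2), so the type is B_2 (the algebra so(5)).

B_2 (so(5))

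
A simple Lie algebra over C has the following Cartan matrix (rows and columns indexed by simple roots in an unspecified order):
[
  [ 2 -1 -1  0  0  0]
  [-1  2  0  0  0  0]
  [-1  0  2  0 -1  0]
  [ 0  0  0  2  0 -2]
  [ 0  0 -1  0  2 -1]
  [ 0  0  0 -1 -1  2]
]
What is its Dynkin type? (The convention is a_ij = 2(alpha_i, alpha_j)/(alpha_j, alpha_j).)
The matrix has rank 6 with 2's on the diagonal. Reading the off-diagonal entries as Dynkin edges (a single edge where a_ij = a_ji = -1; a double or triple edge where a_ij * a_ji = 2 or 3), the diagram is a chain of 6 nodes with a double edge at one end; the terminal node there is the unique long simple root (C_6). One simple-root ordering that puts it in standard form is (alpha_2, alpha_1, alpha_3, alpha_5, alpha_6, alpha_4). So the algebra is type C_6, i.e. sp(12).

C6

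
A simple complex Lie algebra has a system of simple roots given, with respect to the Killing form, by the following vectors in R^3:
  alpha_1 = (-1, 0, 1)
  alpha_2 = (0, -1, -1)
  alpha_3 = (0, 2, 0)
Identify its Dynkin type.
Compute the Cartan integers a_ij = 2(alpha_i, alpha_j)/(alpha_j, alpha_j); the resulting 3x3 Cartan matrix is
[[2, -1, 0], [-1, 2, -1], [0, -2, 2]].
The roots have two lengths (squared-length ratio 2:1); the short ones are alpha_{1,2}. The associated Dynkin diagram is a chain of 3 nodes with a double edge at one end; the terminal node there is the unique long simple root (C_3), so the type is C_3 (the algebra sp(6)).

C3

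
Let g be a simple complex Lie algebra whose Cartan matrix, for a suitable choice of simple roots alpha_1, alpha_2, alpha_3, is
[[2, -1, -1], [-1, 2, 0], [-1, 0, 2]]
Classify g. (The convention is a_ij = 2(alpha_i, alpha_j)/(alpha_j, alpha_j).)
The matrix has rank 3 with 2's on the diagonal. Reading the off-diagonal entries as Dynkin edges (a single edge where a_ij = a_ji = -1; a double or triple edge where a_ij * a_ji = 2 or 3), the diagram is a chain of 3 nodes with single edges (A_3). One simple-root ordering that puts it in standard form is (alpha_3, alpha_1, alpha_2). So the algebra is type A_3, i.e. sl(4).

A_3 (sl(4))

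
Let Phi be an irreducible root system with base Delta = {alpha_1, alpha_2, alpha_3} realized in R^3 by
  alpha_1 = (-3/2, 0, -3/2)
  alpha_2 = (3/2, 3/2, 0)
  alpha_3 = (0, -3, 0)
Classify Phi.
C_3

Compute the Cartan integers a_ij = 2(alpha_i, alpha_j)/(alpha_j, alpha_j); the resulting 3x3 Cartan matrix is
[[2, -1, 0], [-1, 2, -1], [0, -2, 2]].
The roots have two lengths (squared-length ratio 2:1); the short ones are alpha_{1,2}. The associated Dynkin diagram is a chain of 3 nodes with a double edge at one end; the terminal node there is the unique long simple root (C_3), so the type is C_3 (the algebra sp(6)).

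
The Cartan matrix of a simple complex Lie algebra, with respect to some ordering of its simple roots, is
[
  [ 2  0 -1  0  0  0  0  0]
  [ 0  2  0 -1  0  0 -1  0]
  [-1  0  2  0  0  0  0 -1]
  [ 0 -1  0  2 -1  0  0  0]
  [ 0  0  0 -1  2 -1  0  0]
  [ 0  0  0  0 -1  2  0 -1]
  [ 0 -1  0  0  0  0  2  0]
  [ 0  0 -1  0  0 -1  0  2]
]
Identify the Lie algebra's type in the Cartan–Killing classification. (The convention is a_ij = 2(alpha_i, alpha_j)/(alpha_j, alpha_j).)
A8

The matrix has rank 8 with 2's on the diagonal. Reading the off-diagonal entries as Dynkin edges (a single edge where a_ij = a_ji = -1; a double or triple edge where a_ij * a_ji = 2 or 3), the diagram is a chain of 8 nodes with single edges (A_8). One simple-root ordering that puts it in standard form is (alpha_1, alpha_3, alpha_8, alpha_6, alpha_5, alpha_4, alpha_2, alpha_7). So the algebra is type A_8, i.e. sl(9).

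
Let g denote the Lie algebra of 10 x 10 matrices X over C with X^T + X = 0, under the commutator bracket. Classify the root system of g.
This is so(10) with 10 even, which has dimension 10(10-1)/2 = 45 and rank 10/2 = 5. In the classification of classical Lie algebras, the orthogonal algebra so(2n) in an even number of variables has type D_n; here n = 5, so the Dynkin diagram is a chain of 3 nodes with a fork of two nodes at one end (D_5). Hence the type is D_5.

D5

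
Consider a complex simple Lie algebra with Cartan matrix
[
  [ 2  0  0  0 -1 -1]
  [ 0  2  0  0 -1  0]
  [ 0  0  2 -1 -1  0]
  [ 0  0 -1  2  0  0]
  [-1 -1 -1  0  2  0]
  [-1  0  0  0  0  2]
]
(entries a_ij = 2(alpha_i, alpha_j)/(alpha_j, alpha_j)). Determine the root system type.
E_6

The matrix has rank 6 with 2's on the diagonal. Reading the off-diagonal entries as Dynkin edges (a single edge where a_ij = a_ji = -1; a double or triple edge where a_ij * a_ji = 2 or 3), the diagram is a chain of 5 nodes with one extra node attached to the third node from one end (E_6). One simple-root ordering that puts it in standard form is (alpha_4, alpha_2, alpha_3, alpha_5, alpha_1, alpha_6). So the algebra is type E_6.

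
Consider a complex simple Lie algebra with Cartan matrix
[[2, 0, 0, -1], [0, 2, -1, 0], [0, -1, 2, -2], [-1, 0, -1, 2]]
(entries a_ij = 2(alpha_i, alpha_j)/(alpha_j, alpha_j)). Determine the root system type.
type F_4

The matrix has rank 4 with 2's on the diagonal. Reading the off-diagonal entries as Dynkin edges (a single edge where a_ij = a_ji = -1; a double or triple edge where a_ij * a_ji = 2 or 3), the diagram is a chain of 4 nodes with a double edge between the middle two (F_4). One simple-root ordering that puts it in standard form is (alpha_2, alpha_3, alpha_4, alpha_1). So the algebra is type F_4.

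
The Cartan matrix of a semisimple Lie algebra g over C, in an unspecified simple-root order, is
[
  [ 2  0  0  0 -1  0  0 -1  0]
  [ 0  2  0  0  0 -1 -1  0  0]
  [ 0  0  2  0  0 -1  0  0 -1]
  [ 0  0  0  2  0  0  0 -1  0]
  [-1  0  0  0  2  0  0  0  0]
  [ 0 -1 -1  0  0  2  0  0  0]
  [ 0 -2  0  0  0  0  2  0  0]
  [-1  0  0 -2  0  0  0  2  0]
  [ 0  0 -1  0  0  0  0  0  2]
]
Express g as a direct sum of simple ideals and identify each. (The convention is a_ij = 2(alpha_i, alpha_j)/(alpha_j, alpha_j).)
B_4 (so(9)) ⊕ C_5 (sp(10))

The diagram associated to this matrix has two connected components: the simple roots {alpha_1, alpha_4, alpha_5, alpha_8} form a chain of 4 nodes with a double edge at one end; the terminal node there is the unique short simple root (B_4), and {alpha_2, alpha_3, alpha_6, alpha_7, alpha_9} form a chain of 5 nodes with a double edge at one end; the terminal node there is the unique long simple root (C_5). A semisimple Lie algebra decomposes uniquely as the direct sum of simple ideals, one per connected component of its Dynkin diagram, so g ≅ B_4 ⊕ C_5 (dimension 36 + 55 = 91).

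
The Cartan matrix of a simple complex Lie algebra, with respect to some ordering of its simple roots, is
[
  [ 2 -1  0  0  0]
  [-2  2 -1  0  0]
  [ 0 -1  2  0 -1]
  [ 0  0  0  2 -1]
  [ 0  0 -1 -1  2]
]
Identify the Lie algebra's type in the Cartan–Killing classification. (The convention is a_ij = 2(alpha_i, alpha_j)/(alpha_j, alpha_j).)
The matrix has rank 5 with 2's on the diagonal. Reading the off-diagonal entries as Dynkin edges (a single edge where a_ij = a_ji = -1; a double or triple edge where a_ij * a_ji = 2 or 3), the diagram is a chain of 5 nodes with a double edge at one end; the terminal node there is the unique short simple root (B_5). One simple-root ordering that puts it in standard form is (alpha_4, alpha_5, alpha_3, alpha_2, alpha_1). So the algebra is type B_5, i.e. so(11).

B_5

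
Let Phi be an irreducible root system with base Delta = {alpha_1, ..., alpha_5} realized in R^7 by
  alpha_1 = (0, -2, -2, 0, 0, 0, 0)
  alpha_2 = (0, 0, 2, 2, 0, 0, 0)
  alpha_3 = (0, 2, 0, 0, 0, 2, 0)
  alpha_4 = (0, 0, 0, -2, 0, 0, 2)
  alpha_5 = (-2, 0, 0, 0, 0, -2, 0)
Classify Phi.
A_5

Compute the Cartan integers a_ij = 2(alpha_i, alpha_j)/(alpha_j, alpha_j); the resulting 5x5 Cartan matrix is
[[2, -1, -1, 0, 0], [-1, 2, 0, -1, 0], [-1, 0, 2, 0, -1], [0, -1, 0, 2, 0], [0, 0, -1, 0, 2]].
All simple roots have the same length, so the diagram is simply laced. The associated Dynkin diagram is a chain of 5 nodes with single edges (A_5), so the type is A_5 (the algebra sl(6)).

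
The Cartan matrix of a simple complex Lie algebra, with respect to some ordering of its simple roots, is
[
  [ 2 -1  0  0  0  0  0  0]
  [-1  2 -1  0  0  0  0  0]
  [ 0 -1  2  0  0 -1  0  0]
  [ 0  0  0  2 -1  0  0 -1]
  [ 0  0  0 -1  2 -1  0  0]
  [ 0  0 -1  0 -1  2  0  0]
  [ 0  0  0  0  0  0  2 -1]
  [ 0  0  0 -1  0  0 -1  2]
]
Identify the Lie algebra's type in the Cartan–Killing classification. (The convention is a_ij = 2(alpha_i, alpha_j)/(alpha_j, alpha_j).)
type A_8

The matrix has rank 8 with 2's on the diagonal. Reading the off-diagonal entries as Dynkin edges (a single edge where a_ij = a_ji = -1; a double or triple edge where a_ij * a_ji = 2 or 3), the diagram is a chain of 8 nodes with single edges (A_8). One simple-root ordering that puts it in standard form is (alpha_1, alpha_2, alpha_3, alpha_6, alpha_5, alpha_4, alpha_8, alpha_7). So the algebra is type A_8, i.e. sl(9).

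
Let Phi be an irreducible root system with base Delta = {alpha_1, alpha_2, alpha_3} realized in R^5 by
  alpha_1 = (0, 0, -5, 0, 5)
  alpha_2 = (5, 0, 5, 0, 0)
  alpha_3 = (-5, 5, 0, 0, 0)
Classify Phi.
A3

Compute the Cartan integers a_ij = 2(alpha_i, alpha_j)/(alpha_j, alpha_j); the resulting 3x3 Cartan matrix is
[[2, -1, 0], [-1, 2, -1], [0, -1, 2]].
All simple roots have the same length, so the diagram is simply laced. The associated Dynkin diagram is a chain of 3 nodes with single edges (A_3), so the type is A_3 (the algebra sl(4)).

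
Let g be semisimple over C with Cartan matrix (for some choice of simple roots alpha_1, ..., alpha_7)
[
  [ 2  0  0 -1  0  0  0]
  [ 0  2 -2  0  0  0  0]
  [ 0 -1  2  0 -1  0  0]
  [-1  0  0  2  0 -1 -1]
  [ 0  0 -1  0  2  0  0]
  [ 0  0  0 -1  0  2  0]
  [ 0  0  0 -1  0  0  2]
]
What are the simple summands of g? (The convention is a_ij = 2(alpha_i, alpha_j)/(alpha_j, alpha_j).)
The diagram associated to this matrix has two connected components: the simple roots {alpha_2, alpha_3, alpha_5} form a chain of 3 nodes with a double edge at one end; the terminal node there is the unique long simple root (C_3), and {alpha_1, alpha_4, alpha_6, alpha_7} form a chain of 2 nodes with a fork of two nodes at one end (D_4). A semisimple Lie algebra decomposes uniquely as the direct sum of simple ideals, one per connected component of its Dynkin diagram, so g ≅ C_3 ⊕ D_4 (dimension 21 + 28 = 49).

C_3 (sp(6)) + D_4 (so(8))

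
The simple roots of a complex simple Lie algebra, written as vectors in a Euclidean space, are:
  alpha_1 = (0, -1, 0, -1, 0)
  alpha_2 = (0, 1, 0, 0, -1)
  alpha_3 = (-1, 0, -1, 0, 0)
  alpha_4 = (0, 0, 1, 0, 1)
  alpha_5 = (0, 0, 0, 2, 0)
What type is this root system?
C_5 (sp(10))

Compute the Cartan integers a_ij = 2(alpha_i, alpha_j)/(alpha_j, alpha_j); the resulting 5x5 Cartan matrix is
[[2, -1, 0, 0, -1], [-1, 2, 0, -1, 0], [0, 0, 2, -1, 0], [0, -1, -1, 2, 0], [-2, 0, 0, 0, 2]].
The roots have two lengths (squared-length ratio 2:1); the short ones are alpha_{1,2,3,4}. The associated Dynkin diagram is a chain of 5 nodes with a double edge at one end; the terminal node there is the unique long simple root (C_5), so the type is C_5 (the algebra sp(10)).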